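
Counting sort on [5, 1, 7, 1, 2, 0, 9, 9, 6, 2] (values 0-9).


Input: [5, 1, 7, 1, 2, 0, 9, 9, 6, 2]
Counts: [1, 2, 2, 0, 0, 1, 1, 1, 0, 2]

Sorted: [0, 1, 1, 2, 2, 5, 6, 7, 9, 9]


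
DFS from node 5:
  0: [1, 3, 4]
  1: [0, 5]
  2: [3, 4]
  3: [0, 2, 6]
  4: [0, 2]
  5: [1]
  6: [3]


Visit 5, push [1]
Visit 1, push [0]
Visit 0, push [4, 3]
Visit 3, push [6, 2]
Visit 2, push [4]
Visit 4, push []
Visit 6, push []

DFS order: [5, 1, 0, 3, 2, 4, 6]


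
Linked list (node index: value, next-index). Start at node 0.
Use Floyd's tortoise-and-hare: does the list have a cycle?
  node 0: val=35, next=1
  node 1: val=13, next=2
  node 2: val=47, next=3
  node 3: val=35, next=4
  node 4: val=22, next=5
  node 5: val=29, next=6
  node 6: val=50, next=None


Floyd's tortoise (slow, +1) and hare (fast, +2):
  init: slow=0, fast=0
  step 1: slow=1, fast=2
  step 2: slow=2, fast=4
  step 3: slow=3, fast=6
  step 4: fast -> None, no cycle

Cycle: no


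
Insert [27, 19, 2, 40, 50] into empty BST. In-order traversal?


Insert 27: root
Insert 19: L from 27
Insert 2: L from 27 -> L from 19
Insert 40: R from 27
Insert 50: R from 27 -> R from 40

In-order: [2, 19, 27, 40, 50]


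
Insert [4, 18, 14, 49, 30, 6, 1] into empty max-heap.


Insert 4: [4]
Insert 18: [18, 4]
Insert 14: [18, 4, 14]
Insert 49: [49, 18, 14, 4]
Insert 30: [49, 30, 14, 4, 18]
Insert 6: [49, 30, 14, 4, 18, 6]
Insert 1: [49, 30, 14, 4, 18, 6, 1]

Final heap: [49, 30, 14, 4, 18, 6, 1]


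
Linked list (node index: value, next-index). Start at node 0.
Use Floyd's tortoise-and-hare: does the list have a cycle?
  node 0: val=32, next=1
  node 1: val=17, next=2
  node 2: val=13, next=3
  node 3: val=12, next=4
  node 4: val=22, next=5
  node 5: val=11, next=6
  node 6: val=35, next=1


Floyd's tortoise (slow, +1) and hare (fast, +2):
  init: slow=0, fast=0
  step 1: slow=1, fast=2
  step 2: slow=2, fast=4
  step 3: slow=3, fast=6
  step 4: slow=4, fast=2
  step 5: slow=5, fast=4
  step 6: slow=6, fast=6
  slow == fast at node 6: cycle detected

Cycle: yes


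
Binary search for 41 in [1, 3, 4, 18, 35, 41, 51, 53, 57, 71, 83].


Step 1: lo=0, hi=10, mid=5, val=41

Found at index 5


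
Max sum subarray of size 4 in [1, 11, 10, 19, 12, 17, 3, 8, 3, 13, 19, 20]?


[0:4]: 41
[1:5]: 52
[2:6]: 58
[3:7]: 51
[4:8]: 40
[5:9]: 31
[6:10]: 27
[7:11]: 43
[8:12]: 55

Max: 58 at [2:6]


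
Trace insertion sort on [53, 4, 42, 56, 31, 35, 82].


Initial: [53, 4, 42, 56, 31, 35, 82]
Insert 4: [4, 53, 42, 56, 31, 35, 82]
Insert 42: [4, 42, 53, 56, 31, 35, 82]
Insert 56: [4, 42, 53, 56, 31, 35, 82]
Insert 31: [4, 31, 42, 53, 56, 35, 82]
Insert 35: [4, 31, 35, 42, 53, 56, 82]
Insert 82: [4, 31, 35, 42, 53, 56, 82]

Sorted: [4, 31, 35, 42, 53, 56, 82]


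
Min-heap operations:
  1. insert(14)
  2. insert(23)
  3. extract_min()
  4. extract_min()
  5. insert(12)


insert(14) -> [14]
insert(23) -> [14, 23]
extract_min()->14, [23]
extract_min()->23, []
insert(12) -> [12]

Final heap: [12]


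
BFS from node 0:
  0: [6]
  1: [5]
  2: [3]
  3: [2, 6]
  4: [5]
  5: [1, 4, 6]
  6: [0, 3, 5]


Visit 0, enqueue [6]
Visit 6, enqueue [3, 5]
Visit 3, enqueue [2]
Visit 5, enqueue [1, 4]
Visit 2, enqueue []
Visit 1, enqueue []
Visit 4, enqueue []

BFS order: [0, 6, 3, 5, 2, 1, 4]


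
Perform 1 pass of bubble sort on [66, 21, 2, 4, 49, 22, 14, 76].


Initial: [66, 21, 2, 4, 49, 22, 14, 76]
Pass 1: [21, 2, 4, 49, 22, 14, 66, 76] (6 swaps)

After 1 pass: [21, 2, 4, 49, 22, 14, 66, 76]


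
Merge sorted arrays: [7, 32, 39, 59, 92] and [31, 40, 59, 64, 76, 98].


Take 7 from A
Take 31 from B
Take 32 from A
Take 39 from A
Take 40 from B
Take 59 from A
Take 59 from B
Take 64 from B
Take 76 from B
Take 92 from A

Merged: [7, 31, 32, 39, 40, 59, 59, 64, 76, 92, 98]


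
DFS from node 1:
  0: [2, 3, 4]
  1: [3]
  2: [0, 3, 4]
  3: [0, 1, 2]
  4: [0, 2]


Visit 1, push [3]
Visit 3, push [2, 0]
Visit 0, push [4, 2]
Visit 2, push [4]
Visit 4, push []

DFS order: [1, 3, 0, 2, 4]


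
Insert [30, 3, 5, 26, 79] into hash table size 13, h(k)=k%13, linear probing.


Insert 30: h=4 -> slot 4
Insert 3: h=3 -> slot 3
Insert 5: h=5 -> slot 5
Insert 26: h=0 -> slot 0
Insert 79: h=1 -> slot 1

Table: [26, 79, None, 3, 30, 5, None, None, None, None, None, None, None]


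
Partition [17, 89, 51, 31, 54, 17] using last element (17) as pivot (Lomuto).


Pivot: 17
  17 <= 17: advance i (no swap)
Place pivot at 1: [17, 17, 51, 31, 54, 89]

Partitioned: [17, 17, 51, 31, 54, 89]


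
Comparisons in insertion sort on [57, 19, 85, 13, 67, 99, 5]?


Algorithm: insertion sort
Input: [57, 19, 85, 13, 67, 99, 5]
Sorted: [5, 13, 19, 57, 67, 85, 99]

14


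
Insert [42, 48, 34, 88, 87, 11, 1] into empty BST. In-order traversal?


Insert 42: root
Insert 48: R from 42
Insert 34: L from 42
Insert 88: R from 42 -> R from 48
Insert 87: R from 42 -> R from 48 -> L from 88
Insert 11: L from 42 -> L from 34
Insert 1: L from 42 -> L from 34 -> L from 11

In-order: [1, 11, 34, 42, 48, 87, 88]


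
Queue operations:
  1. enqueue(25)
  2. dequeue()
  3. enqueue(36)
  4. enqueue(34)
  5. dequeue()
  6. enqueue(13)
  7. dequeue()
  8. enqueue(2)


enqueue(25) -> [25]
dequeue()->25, []
enqueue(36) -> [36]
enqueue(34) -> [36, 34]
dequeue()->36, [34]
enqueue(13) -> [34, 13]
dequeue()->34, [13]
enqueue(2) -> [13, 2]

Final queue: [13, 2]


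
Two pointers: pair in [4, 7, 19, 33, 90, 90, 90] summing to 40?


lo=0(4)+hi=6(90)=94
lo=0(4)+hi=5(90)=94
lo=0(4)+hi=4(90)=94
lo=0(4)+hi=3(33)=37
lo=1(7)+hi=3(33)=40

Yes: 7+33=40


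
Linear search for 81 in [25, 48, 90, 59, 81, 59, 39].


i=0: 25!=81
i=1: 48!=81
i=2: 90!=81
i=3: 59!=81
i=4: 81==81 found!

Found at 4, 5 comps


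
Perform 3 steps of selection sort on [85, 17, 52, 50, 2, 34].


Initial: [85, 17, 52, 50, 2, 34]
Step 1: min=2 at 4
  Swap: [2, 17, 52, 50, 85, 34]
Step 2: min=17 at 1
  Swap: [2, 17, 52, 50, 85, 34]
Step 3: min=34 at 5
  Swap: [2, 17, 34, 50, 85, 52]

After 3 steps: [2, 17, 34, 50, 85, 52]


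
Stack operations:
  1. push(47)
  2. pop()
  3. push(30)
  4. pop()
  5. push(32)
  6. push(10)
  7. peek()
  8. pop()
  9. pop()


push(47) -> [47]
pop()->47, []
push(30) -> [30]
pop()->30, []
push(32) -> [32]
push(10) -> [32, 10]
peek()->10
pop()->10, [32]
pop()->32, []

Final stack: []


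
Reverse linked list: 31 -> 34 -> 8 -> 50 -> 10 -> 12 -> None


Step 1: curr=31, set curr.next=prev(None) | reversed so far: 31
Step 2: curr=34, set curr.next=prev(31) | reversed so far: 34 -> 31
Step 3: curr=8, set curr.next=prev(34) | reversed so far: 8 -> 34 -> 31
Step 4: curr=50, set curr.next=prev(8) | reversed so far: 50 -> 8 -> 34 -> 31
Step 5: curr=10, set curr.next=prev(50) | reversed so far: 10 -> 50 -> 8 -> 34 -> 31
Step 6: curr=12, set curr.next=prev(10) | reversed so far: 12 -> 10 -> 50 -> 8 -> 34 -> 31

12 -> 10 -> 50 -> 8 -> 34 -> 31 -> None


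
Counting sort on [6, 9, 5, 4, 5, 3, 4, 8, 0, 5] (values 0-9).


Input: [6, 9, 5, 4, 5, 3, 4, 8, 0, 5]
Counts: [1, 0, 0, 1, 2, 3, 1, 0, 1, 1]

Sorted: [0, 3, 4, 4, 5, 5, 5, 6, 8, 9]


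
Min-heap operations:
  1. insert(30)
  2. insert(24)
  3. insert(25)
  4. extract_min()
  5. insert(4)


insert(30) -> [30]
insert(24) -> [24, 30]
insert(25) -> [24, 30, 25]
extract_min()->24, [25, 30]
insert(4) -> [4, 30, 25]

Final heap: [4, 30, 25]


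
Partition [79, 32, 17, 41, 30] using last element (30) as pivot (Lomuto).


Pivot: 30
  17 <= 30: swap -> [17, 32, 79, 41, 30]
Place pivot at 1: [17, 30, 79, 41, 32]

Partitioned: [17, 30, 79, 41, 32]


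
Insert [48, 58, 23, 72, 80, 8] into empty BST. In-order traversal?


Insert 48: root
Insert 58: R from 48
Insert 23: L from 48
Insert 72: R from 48 -> R from 58
Insert 80: R from 48 -> R from 58 -> R from 72
Insert 8: L from 48 -> L from 23

In-order: [8, 23, 48, 58, 72, 80]


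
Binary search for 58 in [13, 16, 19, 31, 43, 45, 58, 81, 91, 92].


Step 1: lo=0, hi=9, mid=4, val=43
Step 2: lo=5, hi=9, mid=7, val=81
Step 3: lo=5, hi=6, mid=5, val=45
Step 4: lo=6, hi=6, mid=6, val=58

Found at index 6


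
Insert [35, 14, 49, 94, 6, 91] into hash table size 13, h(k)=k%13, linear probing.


Insert 35: h=9 -> slot 9
Insert 14: h=1 -> slot 1
Insert 49: h=10 -> slot 10
Insert 94: h=3 -> slot 3
Insert 6: h=6 -> slot 6
Insert 91: h=0 -> slot 0

Table: [91, 14, None, 94, None, None, 6, None, None, 35, 49, None, None]


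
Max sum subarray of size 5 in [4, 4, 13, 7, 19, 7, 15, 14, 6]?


[0:5]: 47
[1:6]: 50
[2:7]: 61
[3:8]: 62
[4:9]: 61

Max: 62 at [3:8]


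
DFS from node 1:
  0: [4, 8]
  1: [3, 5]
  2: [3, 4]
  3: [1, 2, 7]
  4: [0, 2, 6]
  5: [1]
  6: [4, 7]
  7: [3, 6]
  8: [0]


Visit 1, push [5, 3]
Visit 3, push [7, 2]
Visit 2, push [4]
Visit 4, push [6, 0]
Visit 0, push [8]
Visit 8, push []
Visit 6, push [7]
Visit 7, push []
Visit 5, push []

DFS order: [1, 3, 2, 4, 0, 8, 6, 7, 5]


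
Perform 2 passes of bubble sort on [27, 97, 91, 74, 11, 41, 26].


Initial: [27, 97, 91, 74, 11, 41, 26]
Pass 1: [27, 91, 74, 11, 41, 26, 97] (5 swaps)
Pass 2: [27, 74, 11, 41, 26, 91, 97] (4 swaps)

After 2 passes: [27, 74, 11, 41, 26, 91, 97]


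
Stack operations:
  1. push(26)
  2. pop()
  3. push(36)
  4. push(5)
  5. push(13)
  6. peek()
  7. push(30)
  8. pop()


push(26) -> [26]
pop()->26, []
push(36) -> [36]
push(5) -> [36, 5]
push(13) -> [36, 5, 13]
peek()->13
push(30) -> [36, 5, 13, 30]
pop()->30, [36, 5, 13]

Final stack: [36, 5, 13]


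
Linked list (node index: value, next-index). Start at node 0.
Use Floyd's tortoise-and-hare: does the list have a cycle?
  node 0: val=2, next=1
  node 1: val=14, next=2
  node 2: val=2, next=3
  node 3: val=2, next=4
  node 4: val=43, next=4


Floyd's tortoise (slow, +1) and hare (fast, +2):
  init: slow=0, fast=0
  step 1: slow=1, fast=2
  step 2: slow=2, fast=4
  step 3: slow=3, fast=4
  step 4: slow=4, fast=4
  slow == fast at node 4: cycle detected

Cycle: yes


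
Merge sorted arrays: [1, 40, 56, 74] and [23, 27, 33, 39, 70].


Take 1 from A
Take 23 from B
Take 27 from B
Take 33 from B
Take 39 from B
Take 40 from A
Take 56 from A
Take 70 from B

Merged: [1, 23, 27, 33, 39, 40, 56, 70, 74]


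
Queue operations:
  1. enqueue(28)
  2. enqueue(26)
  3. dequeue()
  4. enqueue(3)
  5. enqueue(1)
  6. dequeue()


enqueue(28) -> [28]
enqueue(26) -> [28, 26]
dequeue()->28, [26]
enqueue(3) -> [26, 3]
enqueue(1) -> [26, 3, 1]
dequeue()->26, [3, 1]

Final queue: [3, 1]


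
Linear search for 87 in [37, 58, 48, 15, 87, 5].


i=0: 37!=87
i=1: 58!=87
i=2: 48!=87
i=3: 15!=87
i=4: 87==87 found!

Found at 4, 5 comps


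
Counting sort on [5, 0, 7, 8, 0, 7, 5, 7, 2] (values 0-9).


Input: [5, 0, 7, 8, 0, 7, 5, 7, 2]
Counts: [2, 0, 1, 0, 0, 2, 0, 3, 1, 0]

Sorted: [0, 0, 2, 5, 5, 7, 7, 7, 8]


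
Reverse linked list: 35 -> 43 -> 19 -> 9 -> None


Step 1: curr=35, set curr.next=prev(None) | reversed so far: 35
Step 2: curr=43, set curr.next=prev(35) | reversed so far: 43 -> 35
Step 3: curr=19, set curr.next=prev(43) | reversed so far: 19 -> 43 -> 35
Step 4: curr=9, set curr.next=prev(19) | reversed so far: 9 -> 19 -> 43 -> 35

9 -> 19 -> 43 -> 35 -> None


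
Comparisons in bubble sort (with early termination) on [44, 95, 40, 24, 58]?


Algorithm: bubble sort (with early termination)
Input: [44, 95, 40, 24, 58]
Sorted: [24, 40, 44, 58, 95]

10


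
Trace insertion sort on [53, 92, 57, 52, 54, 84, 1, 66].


Initial: [53, 92, 57, 52, 54, 84, 1, 66]
Insert 92: [53, 92, 57, 52, 54, 84, 1, 66]
Insert 57: [53, 57, 92, 52, 54, 84, 1, 66]
Insert 52: [52, 53, 57, 92, 54, 84, 1, 66]
Insert 54: [52, 53, 54, 57, 92, 84, 1, 66]
Insert 84: [52, 53, 54, 57, 84, 92, 1, 66]
Insert 1: [1, 52, 53, 54, 57, 84, 92, 66]
Insert 66: [1, 52, 53, 54, 57, 66, 84, 92]

Sorted: [1, 52, 53, 54, 57, 66, 84, 92]


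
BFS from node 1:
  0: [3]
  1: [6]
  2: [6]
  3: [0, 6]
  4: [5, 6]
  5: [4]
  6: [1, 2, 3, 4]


Visit 1, enqueue [6]
Visit 6, enqueue [2, 3, 4]
Visit 2, enqueue []
Visit 3, enqueue [0]
Visit 4, enqueue [5]
Visit 0, enqueue []
Visit 5, enqueue []

BFS order: [1, 6, 2, 3, 4, 0, 5]


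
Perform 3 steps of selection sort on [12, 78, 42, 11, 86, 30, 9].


Initial: [12, 78, 42, 11, 86, 30, 9]
Step 1: min=9 at 6
  Swap: [9, 78, 42, 11, 86, 30, 12]
Step 2: min=11 at 3
  Swap: [9, 11, 42, 78, 86, 30, 12]
Step 3: min=12 at 6
  Swap: [9, 11, 12, 78, 86, 30, 42]

After 3 steps: [9, 11, 12, 78, 86, 30, 42]


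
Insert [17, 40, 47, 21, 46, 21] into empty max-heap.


Insert 17: [17]
Insert 40: [40, 17]
Insert 47: [47, 17, 40]
Insert 21: [47, 21, 40, 17]
Insert 46: [47, 46, 40, 17, 21]
Insert 21: [47, 46, 40, 17, 21, 21]

Final heap: [47, 46, 40, 17, 21, 21]


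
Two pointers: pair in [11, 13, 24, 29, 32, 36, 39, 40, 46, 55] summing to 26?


lo=0(11)+hi=9(55)=66
lo=0(11)+hi=8(46)=57
lo=0(11)+hi=7(40)=51
lo=0(11)+hi=6(39)=50
lo=0(11)+hi=5(36)=47
lo=0(11)+hi=4(32)=43
lo=0(11)+hi=3(29)=40
lo=0(11)+hi=2(24)=35
lo=0(11)+hi=1(13)=24

No pair found


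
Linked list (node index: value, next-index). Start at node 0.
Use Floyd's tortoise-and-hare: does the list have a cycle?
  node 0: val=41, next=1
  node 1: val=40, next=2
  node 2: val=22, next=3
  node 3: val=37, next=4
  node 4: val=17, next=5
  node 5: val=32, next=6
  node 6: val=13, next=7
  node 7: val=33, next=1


Floyd's tortoise (slow, +1) and hare (fast, +2):
  init: slow=0, fast=0
  step 1: slow=1, fast=2
  step 2: slow=2, fast=4
  step 3: slow=3, fast=6
  step 4: slow=4, fast=1
  step 5: slow=5, fast=3
  step 6: slow=6, fast=5
  step 7: slow=7, fast=7
  slow == fast at node 7: cycle detected

Cycle: yes


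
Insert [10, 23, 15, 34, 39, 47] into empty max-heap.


Insert 10: [10]
Insert 23: [23, 10]
Insert 15: [23, 10, 15]
Insert 34: [34, 23, 15, 10]
Insert 39: [39, 34, 15, 10, 23]
Insert 47: [47, 34, 39, 10, 23, 15]

Final heap: [47, 34, 39, 10, 23, 15]


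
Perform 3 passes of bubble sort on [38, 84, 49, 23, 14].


Initial: [38, 84, 49, 23, 14]
Pass 1: [38, 49, 23, 14, 84] (3 swaps)
Pass 2: [38, 23, 14, 49, 84] (2 swaps)
Pass 3: [23, 14, 38, 49, 84] (2 swaps)

After 3 passes: [23, 14, 38, 49, 84]


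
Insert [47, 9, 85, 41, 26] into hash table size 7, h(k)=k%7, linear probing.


Insert 47: h=5 -> slot 5
Insert 9: h=2 -> slot 2
Insert 85: h=1 -> slot 1
Insert 41: h=6 -> slot 6
Insert 26: h=5, 2 probes -> slot 0

Table: [26, 85, 9, None, None, 47, 41]


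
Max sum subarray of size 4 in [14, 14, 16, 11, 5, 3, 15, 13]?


[0:4]: 55
[1:5]: 46
[2:6]: 35
[3:7]: 34
[4:8]: 36

Max: 55 at [0:4]


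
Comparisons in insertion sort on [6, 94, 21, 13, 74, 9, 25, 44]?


Algorithm: insertion sort
Input: [6, 94, 21, 13, 74, 9, 25, 44]
Sorted: [6, 9, 13, 21, 25, 44, 74, 94]

19


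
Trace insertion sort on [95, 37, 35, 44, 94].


Initial: [95, 37, 35, 44, 94]
Insert 37: [37, 95, 35, 44, 94]
Insert 35: [35, 37, 95, 44, 94]
Insert 44: [35, 37, 44, 95, 94]
Insert 94: [35, 37, 44, 94, 95]

Sorted: [35, 37, 44, 94, 95]


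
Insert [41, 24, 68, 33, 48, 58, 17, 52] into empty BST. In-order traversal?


Insert 41: root
Insert 24: L from 41
Insert 68: R from 41
Insert 33: L from 41 -> R from 24
Insert 48: R from 41 -> L from 68
Insert 58: R from 41 -> L from 68 -> R from 48
Insert 17: L from 41 -> L from 24
Insert 52: R from 41 -> L from 68 -> R from 48 -> L from 58

In-order: [17, 24, 33, 41, 48, 52, 58, 68]


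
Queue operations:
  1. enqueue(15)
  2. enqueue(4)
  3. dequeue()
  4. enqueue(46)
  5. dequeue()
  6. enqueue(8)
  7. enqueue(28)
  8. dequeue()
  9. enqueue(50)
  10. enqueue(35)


enqueue(15) -> [15]
enqueue(4) -> [15, 4]
dequeue()->15, [4]
enqueue(46) -> [4, 46]
dequeue()->4, [46]
enqueue(8) -> [46, 8]
enqueue(28) -> [46, 8, 28]
dequeue()->46, [8, 28]
enqueue(50) -> [8, 28, 50]
enqueue(35) -> [8, 28, 50, 35]

Final queue: [8, 28, 50, 35]


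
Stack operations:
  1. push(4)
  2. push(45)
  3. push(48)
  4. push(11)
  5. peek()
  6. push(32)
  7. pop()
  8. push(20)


push(4) -> [4]
push(45) -> [4, 45]
push(48) -> [4, 45, 48]
push(11) -> [4, 45, 48, 11]
peek()->11
push(32) -> [4, 45, 48, 11, 32]
pop()->32, [4, 45, 48, 11]
push(20) -> [4, 45, 48, 11, 20]

Final stack: [4, 45, 48, 11, 20]


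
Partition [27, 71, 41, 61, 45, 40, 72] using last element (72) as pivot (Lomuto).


Pivot: 72
  27 <= 72: advance i (no swap)
  71 <= 72: advance i (no swap)
  41 <= 72: advance i (no swap)
  61 <= 72: advance i (no swap)
  45 <= 72: advance i (no swap)
  40 <= 72: advance i (no swap)
Place pivot at 6: [27, 71, 41, 61, 45, 40, 72]

Partitioned: [27, 71, 41, 61, 45, 40, 72]


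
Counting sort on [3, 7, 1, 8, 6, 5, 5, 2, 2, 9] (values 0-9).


Input: [3, 7, 1, 8, 6, 5, 5, 2, 2, 9]
Counts: [0, 1, 2, 1, 0, 2, 1, 1, 1, 1]

Sorted: [1, 2, 2, 3, 5, 5, 6, 7, 8, 9]


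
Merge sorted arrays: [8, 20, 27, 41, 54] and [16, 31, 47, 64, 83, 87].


Take 8 from A
Take 16 from B
Take 20 from A
Take 27 from A
Take 31 from B
Take 41 from A
Take 47 from B
Take 54 from A

Merged: [8, 16, 20, 27, 31, 41, 47, 54, 64, 83, 87]


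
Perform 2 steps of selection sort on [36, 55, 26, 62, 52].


Initial: [36, 55, 26, 62, 52]
Step 1: min=26 at 2
  Swap: [26, 55, 36, 62, 52]
Step 2: min=36 at 2
  Swap: [26, 36, 55, 62, 52]

After 2 steps: [26, 36, 55, 62, 52]


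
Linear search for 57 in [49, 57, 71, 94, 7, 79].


i=0: 49!=57
i=1: 57==57 found!

Found at 1, 2 comps


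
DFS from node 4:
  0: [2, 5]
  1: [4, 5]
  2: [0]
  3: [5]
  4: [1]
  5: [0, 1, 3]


Visit 4, push [1]
Visit 1, push [5]
Visit 5, push [3, 0]
Visit 0, push [2]
Visit 2, push []
Visit 3, push []

DFS order: [4, 1, 5, 0, 2, 3]


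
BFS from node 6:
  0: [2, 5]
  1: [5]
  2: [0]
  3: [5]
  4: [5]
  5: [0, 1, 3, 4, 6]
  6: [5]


Visit 6, enqueue [5]
Visit 5, enqueue [0, 1, 3, 4]
Visit 0, enqueue [2]
Visit 1, enqueue []
Visit 3, enqueue []
Visit 4, enqueue []
Visit 2, enqueue []

BFS order: [6, 5, 0, 1, 3, 4, 2]


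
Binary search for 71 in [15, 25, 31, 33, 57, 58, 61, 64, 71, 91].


Step 1: lo=0, hi=9, mid=4, val=57
Step 2: lo=5, hi=9, mid=7, val=64
Step 3: lo=8, hi=9, mid=8, val=71

Found at index 8


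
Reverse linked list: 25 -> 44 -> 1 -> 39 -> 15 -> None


Step 1: curr=25, set curr.next=prev(None) | reversed so far: 25
Step 2: curr=44, set curr.next=prev(25) | reversed so far: 44 -> 25
Step 3: curr=1, set curr.next=prev(44) | reversed so far: 1 -> 44 -> 25
Step 4: curr=39, set curr.next=prev(1) | reversed so far: 39 -> 1 -> 44 -> 25
Step 5: curr=15, set curr.next=prev(39) | reversed so far: 15 -> 39 -> 1 -> 44 -> 25

15 -> 39 -> 1 -> 44 -> 25 -> None


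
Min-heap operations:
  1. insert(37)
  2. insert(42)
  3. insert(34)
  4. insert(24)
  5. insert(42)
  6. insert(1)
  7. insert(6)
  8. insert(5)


insert(37) -> [37]
insert(42) -> [37, 42]
insert(34) -> [34, 42, 37]
insert(24) -> [24, 34, 37, 42]
insert(42) -> [24, 34, 37, 42, 42]
insert(1) -> [1, 34, 24, 42, 42, 37]
insert(6) -> [1, 34, 6, 42, 42, 37, 24]
insert(5) -> [1, 5, 6, 34, 42, 37, 24, 42]

Final heap: [1, 5, 6, 34, 42, 37, 24, 42]


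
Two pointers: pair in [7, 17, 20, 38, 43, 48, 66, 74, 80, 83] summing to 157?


lo=0(7)+hi=9(83)=90
lo=1(17)+hi=9(83)=100
lo=2(20)+hi=9(83)=103
lo=3(38)+hi=9(83)=121
lo=4(43)+hi=9(83)=126
lo=5(48)+hi=9(83)=131
lo=6(66)+hi=9(83)=149
lo=7(74)+hi=9(83)=157

Yes: 74+83=157


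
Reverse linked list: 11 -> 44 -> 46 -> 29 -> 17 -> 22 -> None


Step 1: curr=11, set curr.next=prev(None) | reversed so far: 11
Step 2: curr=44, set curr.next=prev(11) | reversed so far: 44 -> 11
Step 3: curr=46, set curr.next=prev(44) | reversed so far: 46 -> 44 -> 11
Step 4: curr=29, set curr.next=prev(46) | reversed so far: 29 -> 46 -> 44 -> 11
Step 5: curr=17, set curr.next=prev(29) | reversed so far: 17 -> 29 -> 46 -> 44 -> 11
Step 6: curr=22, set curr.next=prev(17) | reversed so far: 22 -> 17 -> 29 -> 46 -> 44 -> 11

22 -> 17 -> 29 -> 46 -> 44 -> 11 -> None


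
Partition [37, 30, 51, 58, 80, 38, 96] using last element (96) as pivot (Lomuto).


Pivot: 96
  37 <= 96: advance i (no swap)
  30 <= 96: advance i (no swap)
  51 <= 96: advance i (no swap)
  58 <= 96: advance i (no swap)
  80 <= 96: advance i (no swap)
  38 <= 96: advance i (no swap)
Place pivot at 6: [37, 30, 51, 58, 80, 38, 96]

Partitioned: [37, 30, 51, 58, 80, 38, 96]


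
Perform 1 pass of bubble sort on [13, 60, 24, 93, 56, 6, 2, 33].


Initial: [13, 60, 24, 93, 56, 6, 2, 33]
Pass 1: [13, 24, 60, 56, 6, 2, 33, 93] (5 swaps)

After 1 pass: [13, 24, 60, 56, 6, 2, 33, 93]


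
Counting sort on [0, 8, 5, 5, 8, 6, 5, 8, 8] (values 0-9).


Input: [0, 8, 5, 5, 8, 6, 5, 8, 8]
Counts: [1, 0, 0, 0, 0, 3, 1, 0, 4, 0]

Sorted: [0, 5, 5, 5, 6, 8, 8, 8, 8]


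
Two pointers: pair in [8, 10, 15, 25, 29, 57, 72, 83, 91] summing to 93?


lo=0(8)+hi=8(91)=99
lo=0(8)+hi=7(83)=91
lo=1(10)+hi=7(83)=93

Yes: 10+83=93


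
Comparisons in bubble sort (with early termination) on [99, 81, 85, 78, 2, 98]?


Algorithm: bubble sort (with early termination)
Input: [99, 81, 85, 78, 2, 98]
Sorted: [2, 78, 81, 85, 98, 99]

15


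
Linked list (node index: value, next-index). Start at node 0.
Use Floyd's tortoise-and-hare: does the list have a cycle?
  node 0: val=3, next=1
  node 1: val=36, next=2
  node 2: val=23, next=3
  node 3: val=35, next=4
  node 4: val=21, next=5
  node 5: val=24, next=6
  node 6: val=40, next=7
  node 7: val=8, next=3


Floyd's tortoise (slow, +1) and hare (fast, +2):
  init: slow=0, fast=0
  step 1: slow=1, fast=2
  step 2: slow=2, fast=4
  step 3: slow=3, fast=6
  step 4: slow=4, fast=3
  step 5: slow=5, fast=5
  slow == fast at node 5: cycle detected

Cycle: yes


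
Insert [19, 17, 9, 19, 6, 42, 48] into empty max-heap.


Insert 19: [19]
Insert 17: [19, 17]
Insert 9: [19, 17, 9]
Insert 19: [19, 19, 9, 17]
Insert 6: [19, 19, 9, 17, 6]
Insert 42: [42, 19, 19, 17, 6, 9]
Insert 48: [48, 19, 42, 17, 6, 9, 19]

Final heap: [48, 19, 42, 17, 6, 9, 19]


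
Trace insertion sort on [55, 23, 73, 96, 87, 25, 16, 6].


Initial: [55, 23, 73, 96, 87, 25, 16, 6]
Insert 23: [23, 55, 73, 96, 87, 25, 16, 6]
Insert 73: [23, 55, 73, 96, 87, 25, 16, 6]
Insert 96: [23, 55, 73, 96, 87, 25, 16, 6]
Insert 87: [23, 55, 73, 87, 96, 25, 16, 6]
Insert 25: [23, 25, 55, 73, 87, 96, 16, 6]
Insert 16: [16, 23, 25, 55, 73, 87, 96, 6]
Insert 6: [6, 16, 23, 25, 55, 73, 87, 96]

Sorted: [6, 16, 23, 25, 55, 73, 87, 96]


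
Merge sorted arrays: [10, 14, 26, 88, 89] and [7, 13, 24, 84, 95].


Take 7 from B
Take 10 from A
Take 13 from B
Take 14 from A
Take 24 from B
Take 26 from A
Take 84 from B
Take 88 from A
Take 89 from A

Merged: [7, 10, 13, 14, 24, 26, 84, 88, 89, 95]


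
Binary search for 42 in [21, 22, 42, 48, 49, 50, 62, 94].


Step 1: lo=0, hi=7, mid=3, val=48
Step 2: lo=0, hi=2, mid=1, val=22
Step 3: lo=2, hi=2, mid=2, val=42

Found at index 2


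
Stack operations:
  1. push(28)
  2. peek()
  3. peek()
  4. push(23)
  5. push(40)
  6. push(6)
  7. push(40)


push(28) -> [28]
peek()->28
peek()->28
push(23) -> [28, 23]
push(40) -> [28, 23, 40]
push(6) -> [28, 23, 40, 6]
push(40) -> [28, 23, 40, 6, 40]

Final stack: [28, 23, 40, 6, 40]


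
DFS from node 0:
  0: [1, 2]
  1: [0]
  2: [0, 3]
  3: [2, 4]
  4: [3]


Visit 0, push [2, 1]
Visit 1, push []
Visit 2, push [3]
Visit 3, push [4]
Visit 4, push []

DFS order: [0, 1, 2, 3, 4]


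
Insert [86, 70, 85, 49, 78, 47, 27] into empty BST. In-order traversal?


Insert 86: root
Insert 70: L from 86
Insert 85: L from 86 -> R from 70
Insert 49: L from 86 -> L from 70
Insert 78: L from 86 -> R from 70 -> L from 85
Insert 47: L from 86 -> L from 70 -> L from 49
Insert 27: L from 86 -> L from 70 -> L from 49 -> L from 47

In-order: [27, 47, 49, 70, 78, 85, 86]


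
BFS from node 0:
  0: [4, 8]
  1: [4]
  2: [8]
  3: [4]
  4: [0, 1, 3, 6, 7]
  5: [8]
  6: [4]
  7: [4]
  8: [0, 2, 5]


Visit 0, enqueue [4, 8]
Visit 4, enqueue [1, 3, 6, 7]
Visit 8, enqueue [2, 5]
Visit 1, enqueue []
Visit 3, enqueue []
Visit 6, enqueue []
Visit 7, enqueue []
Visit 2, enqueue []
Visit 5, enqueue []

BFS order: [0, 4, 8, 1, 3, 6, 7, 2, 5]


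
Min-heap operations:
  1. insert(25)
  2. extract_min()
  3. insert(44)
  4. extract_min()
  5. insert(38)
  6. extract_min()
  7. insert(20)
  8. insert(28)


insert(25) -> [25]
extract_min()->25, []
insert(44) -> [44]
extract_min()->44, []
insert(38) -> [38]
extract_min()->38, []
insert(20) -> [20]
insert(28) -> [20, 28]

Final heap: [20, 28]


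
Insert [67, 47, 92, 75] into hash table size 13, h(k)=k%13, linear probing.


Insert 67: h=2 -> slot 2
Insert 47: h=8 -> slot 8
Insert 92: h=1 -> slot 1
Insert 75: h=10 -> slot 10

Table: [None, 92, 67, None, None, None, None, None, 47, None, 75, None, None]


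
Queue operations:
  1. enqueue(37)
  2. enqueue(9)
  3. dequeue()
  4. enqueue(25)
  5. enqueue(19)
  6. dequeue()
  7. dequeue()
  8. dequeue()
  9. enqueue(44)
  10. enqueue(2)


enqueue(37) -> [37]
enqueue(9) -> [37, 9]
dequeue()->37, [9]
enqueue(25) -> [9, 25]
enqueue(19) -> [9, 25, 19]
dequeue()->9, [25, 19]
dequeue()->25, [19]
dequeue()->19, []
enqueue(44) -> [44]
enqueue(2) -> [44, 2]

Final queue: [44, 2]


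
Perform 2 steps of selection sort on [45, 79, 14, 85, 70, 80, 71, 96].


Initial: [45, 79, 14, 85, 70, 80, 71, 96]
Step 1: min=14 at 2
  Swap: [14, 79, 45, 85, 70, 80, 71, 96]
Step 2: min=45 at 2
  Swap: [14, 45, 79, 85, 70, 80, 71, 96]

After 2 steps: [14, 45, 79, 85, 70, 80, 71, 96]


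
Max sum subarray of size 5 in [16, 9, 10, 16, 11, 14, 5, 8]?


[0:5]: 62
[1:6]: 60
[2:7]: 56
[3:8]: 54

Max: 62 at [0:5]


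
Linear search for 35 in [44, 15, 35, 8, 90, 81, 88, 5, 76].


i=0: 44!=35
i=1: 15!=35
i=2: 35==35 found!

Found at 2, 3 comps


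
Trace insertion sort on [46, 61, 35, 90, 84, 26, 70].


Initial: [46, 61, 35, 90, 84, 26, 70]
Insert 61: [46, 61, 35, 90, 84, 26, 70]
Insert 35: [35, 46, 61, 90, 84, 26, 70]
Insert 90: [35, 46, 61, 90, 84, 26, 70]
Insert 84: [35, 46, 61, 84, 90, 26, 70]
Insert 26: [26, 35, 46, 61, 84, 90, 70]
Insert 70: [26, 35, 46, 61, 70, 84, 90]

Sorted: [26, 35, 46, 61, 70, 84, 90]


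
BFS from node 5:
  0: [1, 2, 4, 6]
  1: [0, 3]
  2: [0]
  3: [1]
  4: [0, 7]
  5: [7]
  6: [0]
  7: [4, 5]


Visit 5, enqueue [7]
Visit 7, enqueue [4]
Visit 4, enqueue [0]
Visit 0, enqueue [1, 2, 6]
Visit 1, enqueue [3]
Visit 2, enqueue []
Visit 6, enqueue []
Visit 3, enqueue []

BFS order: [5, 7, 4, 0, 1, 2, 6, 3]


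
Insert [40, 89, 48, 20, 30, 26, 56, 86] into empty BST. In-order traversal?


Insert 40: root
Insert 89: R from 40
Insert 48: R from 40 -> L from 89
Insert 20: L from 40
Insert 30: L from 40 -> R from 20
Insert 26: L from 40 -> R from 20 -> L from 30
Insert 56: R from 40 -> L from 89 -> R from 48
Insert 86: R from 40 -> L from 89 -> R from 48 -> R from 56

In-order: [20, 26, 30, 40, 48, 56, 86, 89]


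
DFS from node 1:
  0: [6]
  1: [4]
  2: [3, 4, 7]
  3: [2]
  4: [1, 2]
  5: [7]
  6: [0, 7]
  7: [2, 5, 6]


Visit 1, push [4]
Visit 4, push [2]
Visit 2, push [7, 3]
Visit 3, push []
Visit 7, push [6, 5]
Visit 5, push []
Visit 6, push [0]
Visit 0, push []

DFS order: [1, 4, 2, 3, 7, 5, 6, 0]


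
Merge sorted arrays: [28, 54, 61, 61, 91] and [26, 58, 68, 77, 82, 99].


Take 26 from B
Take 28 from A
Take 54 from A
Take 58 from B
Take 61 from A
Take 61 from A
Take 68 from B
Take 77 from B
Take 82 from B
Take 91 from A

Merged: [26, 28, 54, 58, 61, 61, 68, 77, 82, 91, 99]


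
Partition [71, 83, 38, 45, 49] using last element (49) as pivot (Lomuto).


Pivot: 49
  38 <= 49: swap -> [38, 83, 71, 45, 49]
  45 <= 49: swap -> [38, 45, 71, 83, 49]
Place pivot at 2: [38, 45, 49, 83, 71]

Partitioned: [38, 45, 49, 83, 71]


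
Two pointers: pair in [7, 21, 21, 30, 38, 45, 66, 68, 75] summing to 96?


lo=0(7)+hi=8(75)=82
lo=1(21)+hi=8(75)=96

Yes: 21+75=96


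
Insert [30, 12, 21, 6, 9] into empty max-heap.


Insert 30: [30]
Insert 12: [30, 12]
Insert 21: [30, 12, 21]
Insert 6: [30, 12, 21, 6]
Insert 9: [30, 12, 21, 6, 9]

Final heap: [30, 12, 21, 6, 9]


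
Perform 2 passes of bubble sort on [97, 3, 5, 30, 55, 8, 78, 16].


Initial: [97, 3, 5, 30, 55, 8, 78, 16]
Pass 1: [3, 5, 30, 55, 8, 78, 16, 97] (7 swaps)
Pass 2: [3, 5, 30, 8, 55, 16, 78, 97] (2 swaps)

After 2 passes: [3, 5, 30, 8, 55, 16, 78, 97]


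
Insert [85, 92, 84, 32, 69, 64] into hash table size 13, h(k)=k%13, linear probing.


Insert 85: h=7 -> slot 7
Insert 92: h=1 -> slot 1
Insert 84: h=6 -> slot 6
Insert 32: h=6, 2 probes -> slot 8
Insert 69: h=4 -> slot 4
Insert 64: h=12 -> slot 12

Table: [None, 92, None, None, 69, None, 84, 85, 32, None, None, None, 64]


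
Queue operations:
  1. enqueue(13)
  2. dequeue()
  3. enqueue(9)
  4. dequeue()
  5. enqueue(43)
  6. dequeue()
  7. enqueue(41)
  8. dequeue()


enqueue(13) -> [13]
dequeue()->13, []
enqueue(9) -> [9]
dequeue()->9, []
enqueue(43) -> [43]
dequeue()->43, []
enqueue(41) -> [41]
dequeue()->41, []

Final queue: []


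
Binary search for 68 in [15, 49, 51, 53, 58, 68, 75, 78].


Step 1: lo=0, hi=7, mid=3, val=53
Step 2: lo=4, hi=7, mid=5, val=68

Found at index 5


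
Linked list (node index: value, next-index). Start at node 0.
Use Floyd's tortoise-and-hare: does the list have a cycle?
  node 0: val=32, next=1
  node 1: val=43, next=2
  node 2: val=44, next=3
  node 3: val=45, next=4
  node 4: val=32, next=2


Floyd's tortoise (slow, +1) and hare (fast, +2):
  init: slow=0, fast=0
  step 1: slow=1, fast=2
  step 2: slow=2, fast=4
  step 3: slow=3, fast=3
  slow == fast at node 3: cycle detected

Cycle: yes


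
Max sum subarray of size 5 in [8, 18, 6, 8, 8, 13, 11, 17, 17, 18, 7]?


[0:5]: 48
[1:6]: 53
[2:7]: 46
[3:8]: 57
[4:9]: 66
[5:10]: 76
[6:11]: 70

Max: 76 at [5:10]


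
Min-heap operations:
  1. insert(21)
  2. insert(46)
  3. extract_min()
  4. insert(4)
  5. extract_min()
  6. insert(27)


insert(21) -> [21]
insert(46) -> [21, 46]
extract_min()->21, [46]
insert(4) -> [4, 46]
extract_min()->4, [46]
insert(27) -> [27, 46]

Final heap: [27, 46]


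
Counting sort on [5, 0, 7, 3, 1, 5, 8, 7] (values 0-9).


Input: [5, 0, 7, 3, 1, 5, 8, 7]
Counts: [1, 1, 0, 1, 0, 2, 0, 2, 1, 0]

Sorted: [0, 1, 3, 5, 5, 7, 7, 8]


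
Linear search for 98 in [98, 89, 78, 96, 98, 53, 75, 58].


i=0: 98==98 found!

Found at 0, 1 comps


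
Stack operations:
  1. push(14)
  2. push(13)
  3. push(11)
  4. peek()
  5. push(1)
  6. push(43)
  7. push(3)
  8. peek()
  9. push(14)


push(14) -> [14]
push(13) -> [14, 13]
push(11) -> [14, 13, 11]
peek()->11
push(1) -> [14, 13, 11, 1]
push(43) -> [14, 13, 11, 1, 43]
push(3) -> [14, 13, 11, 1, 43, 3]
peek()->3
push(14) -> [14, 13, 11, 1, 43, 3, 14]

Final stack: [14, 13, 11, 1, 43, 3, 14]


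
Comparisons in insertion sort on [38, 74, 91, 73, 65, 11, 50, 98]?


Algorithm: insertion sort
Input: [38, 74, 91, 73, 65, 11, 50, 98]
Sorted: [11, 38, 50, 65, 73, 74, 91, 98]

20


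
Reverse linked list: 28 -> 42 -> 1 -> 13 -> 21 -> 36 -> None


Step 1: curr=28, set curr.next=prev(None) | reversed so far: 28
Step 2: curr=42, set curr.next=prev(28) | reversed so far: 42 -> 28
Step 3: curr=1, set curr.next=prev(42) | reversed so far: 1 -> 42 -> 28
Step 4: curr=13, set curr.next=prev(1) | reversed so far: 13 -> 1 -> 42 -> 28
Step 5: curr=21, set curr.next=prev(13) | reversed so far: 21 -> 13 -> 1 -> 42 -> 28
Step 6: curr=36, set curr.next=prev(21) | reversed so far: 36 -> 21 -> 13 -> 1 -> 42 -> 28

36 -> 21 -> 13 -> 1 -> 42 -> 28 -> None


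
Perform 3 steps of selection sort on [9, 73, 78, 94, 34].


Initial: [9, 73, 78, 94, 34]
Step 1: min=9 at 0
  Swap: [9, 73, 78, 94, 34]
Step 2: min=34 at 4
  Swap: [9, 34, 78, 94, 73]
Step 3: min=73 at 4
  Swap: [9, 34, 73, 94, 78]

After 3 steps: [9, 34, 73, 94, 78]


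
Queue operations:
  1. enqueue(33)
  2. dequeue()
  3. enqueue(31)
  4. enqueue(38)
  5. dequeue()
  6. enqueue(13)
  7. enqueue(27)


enqueue(33) -> [33]
dequeue()->33, []
enqueue(31) -> [31]
enqueue(38) -> [31, 38]
dequeue()->31, [38]
enqueue(13) -> [38, 13]
enqueue(27) -> [38, 13, 27]

Final queue: [38, 13, 27]


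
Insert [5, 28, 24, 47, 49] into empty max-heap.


Insert 5: [5]
Insert 28: [28, 5]
Insert 24: [28, 5, 24]
Insert 47: [47, 28, 24, 5]
Insert 49: [49, 47, 24, 5, 28]

Final heap: [49, 47, 24, 5, 28]


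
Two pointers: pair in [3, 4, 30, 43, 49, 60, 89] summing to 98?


lo=0(3)+hi=6(89)=92
lo=1(4)+hi=6(89)=93
lo=2(30)+hi=6(89)=119
lo=2(30)+hi=5(60)=90
lo=3(43)+hi=5(60)=103
lo=3(43)+hi=4(49)=92

No pair found


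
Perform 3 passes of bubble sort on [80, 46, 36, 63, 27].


Initial: [80, 46, 36, 63, 27]
Pass 1: [46, 36, 63, 27, 80] (4 swaps)
Pass 2: [36, 46, 27, 63, 80] (2 swaps)
Pass 3: [36, 27, 46, 63, 80] (1 swaps)

After 3 passes: [36, 27, 46, 63, 80]


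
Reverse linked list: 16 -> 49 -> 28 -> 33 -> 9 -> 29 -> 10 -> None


Step 1: curr=16, set curr.next=prev(None) | reversed so far: 16
Step 2: curr=49, set curr.next=prev(16) | reversed so far: 49 -> 16
Step 3: curr=28, set curr.next=prev(49) | reversed so far: 28 -> 49 -> 16
Step 4: curr=33, set curr.next=prev(28) | reversed so far: 33 -> 28 -> 49 -> 16
Step 5: curr=9, set curr.next=prev(33) | reversed so far: 9 -> 33 -> 28 -> 49 -> 16
Step 6: curr=29, set curr.next=prev(9) | reversed so far: 29 -> 9 -> 33 -> 28 -> 49 -> 16
Step 7: curr=10, set curr.next=prev(29) | reversed so far: 10 -> 29 -> 9 -> 33 -> 28 -> 49 -> 16

10 -> 29 -> 9 -> 33 -> 28 -> 49 -> 16 -> None


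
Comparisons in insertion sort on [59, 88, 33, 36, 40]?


Algorithm: insertion sort
Input: [59, 88, 33, 36, 40]
Sorted: [33, 36, 40, 59, 88]

9


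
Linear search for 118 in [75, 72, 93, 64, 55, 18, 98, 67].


i=0: 75!=118
i=1: 72!=118
i=2: 93!=118
i=3: 64!=118
i=4: 55!=118
i=5: 18!=118
i=6: 98!=118
i=7: 67!=118

Not found, 8 comps


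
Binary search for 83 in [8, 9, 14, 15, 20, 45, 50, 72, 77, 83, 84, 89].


Step 1: lo=0, hi=11, mid=5, val=45
Step 2: lo=6, hi=11, mid=8, val=77
Step 3: lo=9, hi=11, mid=10, val=84
Step 4: lo=9, hi=9, mid=9, val=83

Found at index 9


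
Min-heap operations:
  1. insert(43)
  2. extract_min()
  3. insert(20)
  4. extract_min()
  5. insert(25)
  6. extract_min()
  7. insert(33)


insert(43) -> [43]
extract_min()->43, []
insert(20) -> [20]
extract_min()->20, []
insert(25) -> [25]
extract_min()->25, []
insert(33) -> [33]

Final heap: [33]


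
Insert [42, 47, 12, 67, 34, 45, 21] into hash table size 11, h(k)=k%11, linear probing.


Insert 42: h=9 -> slot 9
Insert 47: h=3 -> slot 3
Insert 12: h=1 -> slot 1
Insert 67: h=1, 1 probes -> slot 2
Insert 34: h=1, 3 probes -> slot 4
Insert 45: h=1, 4 probes -> slot 5
Insert 21: h=10 -> slot 10

Table: [None, 12, 67, 47, 34, 45, None, None, None, 42, 21]


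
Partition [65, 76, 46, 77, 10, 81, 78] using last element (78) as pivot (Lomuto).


Pivot: 78
  65 <= 78: advance i (no swap)
  76 <= 78: advance i (no swap)
  46 <= 78: advance i (no swap)
  77 <= 78: advance i (no swap)
  10 <= 78: advance i (no swap)
Place pivot at 5: [65, 76, 46, 77, 10, 78, 81]

Partitioned: [65, 76, 46, 77, 10, 78, 81]


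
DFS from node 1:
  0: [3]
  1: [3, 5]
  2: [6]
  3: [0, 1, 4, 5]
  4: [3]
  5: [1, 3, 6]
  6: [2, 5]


Visit 1, push [5, 3]
Visit 3, push [5, 4, 0]
Visit 0, push []
Visit 4, push []
Visit 5, push [6]
Visit 6, push [2]
Visit 2, push []

DFS order: [1, 3, 0, 4, 5, 6, 2]


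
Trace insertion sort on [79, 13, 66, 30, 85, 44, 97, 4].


Initial: [79, 13, 66, 30, 85, 44, 97, 4]
Insert 13: [13, 79, 66, 30, 85, 44, 97, 4]
Insert 66: [13, 66, 79, 30, 85, 44, 97, 4]
Insert 30: [13, 30, 66, 79, 85, 44, 97, 4]
Insert 85: [13, 30, 66, 79, 85, 44, 97, 4]
Insert 44: [13, 30, 44, 66, 79, 85, 97, 4]
Insert 97: [13, 30, 44, 66, 79, 85, 97, 4]
Insert 4: [4, 13, 30, 44, 66, 79, 85, 97]

Sorted: [4, 13, 30, 44, 66, 79, 85, 97]


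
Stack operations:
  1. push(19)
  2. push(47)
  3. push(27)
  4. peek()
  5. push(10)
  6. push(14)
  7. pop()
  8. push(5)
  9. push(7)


push(19) -> [19]
push(47) -> [19, 47]
push(27) -> [19, 47, 27]
peek()->27
push(10) -> [19, 47, 27, 10]
push(14) -> [19, 47, 27, 10, 14]
pop()->14, [19, 47, 27, 10]
push(5) -> [19, 47, 27, 10, 5]
push(7) -> [19, 47, 27, 10, 5, 7]

Final stack: [19, 47, 27, 10, 5, 7]


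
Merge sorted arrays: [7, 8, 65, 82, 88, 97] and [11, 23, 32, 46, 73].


Take 7 from A
Take 8 from A
Take 11 from B
Take 23 from B
Take 32 from B
Take 46 from B
Take 65 from A
Take 73 from B

Merged: [7, 8, 11, 23, 32, 46, 65, 73, 82, 88, 97]


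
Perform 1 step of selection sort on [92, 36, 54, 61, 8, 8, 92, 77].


Initial: [92, 36, 54, 61, 8, 8, 92, 77]
Step 1: min=8 at 4
  Swap: [8, 36, 54, 61, 92, 8, 92, 77]

After 1 step: [8, 36, 54, 61, 92, 8, 92, 77]


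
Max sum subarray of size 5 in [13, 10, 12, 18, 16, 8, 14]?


[0:5]: 69
[1:6]: 64
[2:7]: 68

Max: 69 at [0:5]


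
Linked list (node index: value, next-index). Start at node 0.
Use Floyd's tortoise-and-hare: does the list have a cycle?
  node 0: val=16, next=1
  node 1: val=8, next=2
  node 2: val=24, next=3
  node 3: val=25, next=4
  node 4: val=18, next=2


Floyd's tortoise (slow, +1) and hare (fast, +2):
  init: slow=0, fast=0
  step 1: slow=1, fast=2
  step 2: slow=2, fast=4
  step 3: slow=3, fast=3
  slow == fast at node 3: cycle detected

Cycle: yes


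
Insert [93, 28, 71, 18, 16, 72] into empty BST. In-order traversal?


Insert 93: root
Insert 28: L from 93
Insert 71: L from 93 -> R from 28
Insert 18: L from 93 -> L from 28
Insert 16: L from 93 -> L from 28 -> L from 18
Insert 72: L from 93 -> R from 28 -> R from 71

In-order: [16, 18, 28, 71, 72, 93]


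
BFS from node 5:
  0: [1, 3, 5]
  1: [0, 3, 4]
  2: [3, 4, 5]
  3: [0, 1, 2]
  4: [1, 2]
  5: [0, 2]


Visit 5, enqueue [0, 2]
Visit 0, enqueue [1, 3]
Visit 2, enqueue [4]
Visit 1, enqueue []
Visit 3, enqueue []
Visit 4, enqueue []

BFS order: [5, 0, 2, 1, 3, 4]


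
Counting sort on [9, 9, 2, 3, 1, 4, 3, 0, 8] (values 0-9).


Input: [9, 9, 2, 3, 1, 4, 3, 0, 8]
Counts: [1, 1, 1, 2, 1, 0, 0, 0, 1, 2]

Sorted: [0, 1, 2, 3, 3, 4, 8, 9, 9]


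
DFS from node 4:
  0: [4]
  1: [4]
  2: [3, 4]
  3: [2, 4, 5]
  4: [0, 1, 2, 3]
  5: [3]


Visit 4, push [3, 2, 1, 0]
Visit 0, push []
Visit 1, push []
Visit 2, push [3]
Visit 3, push [5]
Visit 5, push []

DFS order: [4, 0, 1, 2, 3, 5]


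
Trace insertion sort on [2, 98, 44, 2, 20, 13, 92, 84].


Initial: [2, 98, 44, 2, 20, 13, 92, 84]
Insert 98: [2, 98, 44, 2, 20, 13, 92, 84]
Insert 44: [2, 44, 98, 2, 20, 13, 92, 84]
Insert 2: [2, 2, 44, 98, 20, 13, 92, 84]
Insert 20: [2, 2, 20, 44, 98, 13, 92, 84]
Insert 13: [2, 2, 13, 20, 44, 98, 92, 84]
Insert 92: [2, 2, 13, 20, 44, 92, 98, 84]
Insert 84: [2, 2, 13, 20, 44, 84, 92, 98]

Sorted: [2, 2, 13, 20, 44, 84, 92, 98]


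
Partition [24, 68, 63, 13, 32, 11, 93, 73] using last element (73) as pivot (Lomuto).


Pivot: 73
  24 <= 73: advance i (no swap)
  68 <= 73: advance i (no swap)
  63 <= 73: advance i (no swap)
  13 <= 73: advance i (no swap)
  32 <= 73: advance i (no swap)
  11 <= 73: advance i (no swap)
Place pivot at 6: [24, 68, 63, 13, 32, 11, 73, 93]

Partitioned: [24, 68, 63, 13, 32, 11, 73, 93]


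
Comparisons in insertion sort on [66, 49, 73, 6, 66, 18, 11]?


Algorithm: insertion sort
Input: [66, 49, 73, 6, 66, 18, 11]
Sorted: [6, 11, 18, 49, 66, 66, 73]

18


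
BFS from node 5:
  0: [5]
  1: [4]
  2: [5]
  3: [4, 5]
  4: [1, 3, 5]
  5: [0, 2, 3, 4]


Visit 5, enqueue [0, 2, 3, 4]
Visit 0, enqueue []
Visit 2, enqueue []
Visit 3, enqueue []
Visit 4, enqueue [1]
Visit 1, enqueue []

BFS order: [5, 0, 2, 3, 4, 1]


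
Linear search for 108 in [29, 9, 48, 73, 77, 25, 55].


i=0: 29!=108
i=1: 9!=108
i=2: 48!=108
i=3: 73!=108
i=4: 77!=108
i=5: 25!=108
i=6: 55!=108

Not found, 7 comps


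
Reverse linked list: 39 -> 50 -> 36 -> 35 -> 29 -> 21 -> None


Step 1: curr=39, set curr.next=prev(None) | reversed so far: 39
Step 2: curr=50, set curr.next=prev(39) | reversed so far: 50 -> 39
Step 3: curr=36, set curr.next=prev(50) | reversed so far: 36 -> 50 -> 39
Step 4: curr=35, set curr.next=prev(36) | reversed so far: 35 -> 36 -> 50 -> 39
Step 5: curr=29, set curr.next=prev(35) | reversed so far: 29 -> 35 -> 36 -> 50 -> 39
Step 6: curr=21, set curr.next=prev(29) | reversed so far: 21 -> 29 -> 35 -> 36 -> 50 -> 39

21 -> 29 -> 35 -> 36 -> 50 -> 39 -> None
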